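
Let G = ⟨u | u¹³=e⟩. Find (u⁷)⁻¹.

The order of (u⁷) is 13 (smallest k with (u⁷)ᵏ = e), so (u⁷)⁻¹ = (u⁷)¹² = u⁶.
Check: (u⁷) · (u⁶) → (u⁷) · u⁶ = e, giving e as required.

Answer: u⁶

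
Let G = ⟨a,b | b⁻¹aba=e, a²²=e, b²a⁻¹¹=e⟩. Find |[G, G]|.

G' = [G, G] is generated by all commutators. The generator-pair commutators are: [a, b] = a².
The subgroup they normally generate is {e, a², a⁴, a⁶, a⁸, a¹⁰, a¹², a¹⁴, a¹⁶, a¹⁸, a²⁰}, of order 11.
Check: |G/G'| = 44/11 = 4 is the order of the abelianisation.

Answer: 11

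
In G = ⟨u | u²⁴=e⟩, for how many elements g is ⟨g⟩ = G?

G is cyclic of order 24. An element generates G iff its order is 24, and a cyclic group of order 24 has exactly φ(24) = 8 such elements.

Answer: 8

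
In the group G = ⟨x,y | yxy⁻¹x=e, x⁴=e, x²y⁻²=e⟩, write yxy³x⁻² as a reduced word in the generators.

Multiply left to right, reducing at each step:
  y · x = xy⁻¹
  (xy⁻¹) · y³ = x³
  (x³) · x⁻² = x

Answer: x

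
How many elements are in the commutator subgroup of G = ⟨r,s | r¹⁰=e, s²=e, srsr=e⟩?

G' = [G, G] is generated by all commutators. The generator-pair commutators are: [r, s] = r².
The subgroup they normally generate is {e, r², r⁴, r⁶, r⁸}, of order 5.
Check: |G/G'| = 20/5 = 4 is the order of the abelianisation.

Answer: 5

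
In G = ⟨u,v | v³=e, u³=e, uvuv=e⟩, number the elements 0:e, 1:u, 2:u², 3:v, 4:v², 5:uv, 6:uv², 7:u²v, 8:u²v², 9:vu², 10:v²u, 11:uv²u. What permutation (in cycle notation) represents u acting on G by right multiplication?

(0 1 2)(3 8 9)(4 10 5)(6 11 7)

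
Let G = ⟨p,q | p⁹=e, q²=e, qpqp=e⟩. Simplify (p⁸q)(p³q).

Compute (p⁸q) · (p³q) by multiplying left to right and reducing via the relations at each step:
  (p⁸q) · p³ = p⁵q
  (p⁵q) · q = p⁵

Answer: p⁵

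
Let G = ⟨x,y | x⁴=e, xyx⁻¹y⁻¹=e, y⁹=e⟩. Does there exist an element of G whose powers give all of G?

|G| = 36. The element xy has order 36 (its powers give 36 distinct elements), so ⟨xy⟩ = G and G is cyclic.

Answer: Yes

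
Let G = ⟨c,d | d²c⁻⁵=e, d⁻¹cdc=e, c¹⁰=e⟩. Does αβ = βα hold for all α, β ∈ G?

c·d = cd but d·c = c⁴d⁻¹, so c·d ≠ d·c and G is not abelian.

Answer: No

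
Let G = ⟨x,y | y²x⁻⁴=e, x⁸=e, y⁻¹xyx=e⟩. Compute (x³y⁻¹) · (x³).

Compute (x³y⁻¹) · (x³) by multiplying left to right and reducing via the relations at each step:
  (x³y⁻¹) · x³ = y⁻¹

Answer: y⁻¹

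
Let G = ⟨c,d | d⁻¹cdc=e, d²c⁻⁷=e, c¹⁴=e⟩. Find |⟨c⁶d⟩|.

|⟨c⁶d⟩| equals the order of c⁶d. Compute successive powers until reaching e:
  (c⁶d)¹ = c⁶d, (c⁶d)² = c⁷, (c⁶d)³ = c⁶d⁻¹, (c⁶d)⁴ = e.
The smallest positive k with (c⁶d)ᵏ = e is 4, so |⟨c⁶d⟩| = 4.

Answer: 4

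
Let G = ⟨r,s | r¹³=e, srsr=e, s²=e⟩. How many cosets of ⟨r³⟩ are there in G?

First find ord(r³) by computing successive powers:
  (r³)¹ = r³, (r³)² = r⁶, (r³)³ = r⁹, (r³)⁴ = r¹², (r³)⁵ = r², (r³)⁶ = r⁵, (r³)⁷ = r⁸, (r³)⁸ = r¹¹, (r³)⁹ = r, (r³)¹⁰ = r⁴, (r³)¹¹ = r⁷, (r³)¹² = r¹⁰, (r³)¹³ = e.
So |⟨r³⟩| = ord(r³) = 13. With |G| = 26, by Lagrange [G : ⟨r³⟩] = 26/13 = 2.

Answer: 2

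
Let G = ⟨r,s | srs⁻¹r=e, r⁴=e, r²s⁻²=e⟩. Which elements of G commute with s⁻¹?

⟨s⁻¹⟩ ⊆ C_G(s⁻¹) since powers of s⁻¹ commute with s⁻¹; so |C_G(s⁻¹)| ≥ |⟨s⁻¹⟩| = 4.
By orbit–stabilizer, |C_G(s⁻¹)| = |G| / |conj. class of s⁻¹| = 8 / 2 = 4.
The 4 elements commuting with s⁻¹ are {e, r², s, s⁻¹}.

Answer: {e, r², s, s⁻¹}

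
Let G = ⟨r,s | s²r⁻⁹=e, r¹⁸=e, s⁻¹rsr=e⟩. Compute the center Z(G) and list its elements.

An element z ∈ Z(G) iff z commutes with every generator.
For example r⁹ is central: (r⁹)·r = r¹⁰ = r·(r⁹); (r⁹)·s = s⁻¹ = s·(r⁹).
Whereas r ∉ Z(G) since r·s = rs ≠ r⁸s⁻¹ = s·r.
Checking each of the 36 elements this way gives Z(G) = {e, r⁹}, of order 2.

Answer: {e, r⁹}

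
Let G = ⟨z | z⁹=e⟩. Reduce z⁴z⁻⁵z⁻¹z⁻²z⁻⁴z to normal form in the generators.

Multiply left to right, reducing at each step:
  (z⁴) · z⁻⁵ = z⁸
  (z⁸) · z⁻¹ = z⁷
  (z⁷) · z⁻² = z⁵
  (z⁵) · z⁻⁴ = z
  z · z = z²

Answer: z²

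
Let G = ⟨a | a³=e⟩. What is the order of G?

G is generated by a single element, so G is cyclic. The relator gives a³ = e and no smaller power is forced to be e, so the 3 powers {a, e, a²} are distinct. Hence |G| = 3.

Answer: 3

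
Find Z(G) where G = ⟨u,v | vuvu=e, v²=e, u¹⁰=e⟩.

An element z ∈ Z(G) iff z commutes with every generator.
For example u⁵ is central: (u⁵)·u = u⁶ = u·(u⁵); (u⁵)·v = u⁵v = v·(u⁵).
Whereas u ∉ Z(G) since u·v = uv ≠ u⁹v = v·u.
Checking each of the 20 elements this way gives Z(G) = {e, u⁵}, of order 2.

Answer: {e, u⁵}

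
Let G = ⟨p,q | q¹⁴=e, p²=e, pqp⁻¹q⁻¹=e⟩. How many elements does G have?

Enumerate words in the generators, reducing via the relations: the distinct elements are
  {e, p, q, pq, q², q³, q⁴, q⁵, q⁶, q⁷, q⁸, q⁹, pq², pq³, pq⁴, pq⁵, pq⁶, pq⁷, pq⁸, pq⁹, q¹², q¹³, q¹¹, q¹⁰, pq¹², pq¹³, pq¹¹, pq¹⁰}.
No further products give new elements, so |G| = 28.

Answer: 28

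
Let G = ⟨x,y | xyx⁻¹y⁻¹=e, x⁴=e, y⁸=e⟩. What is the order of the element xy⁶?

Compute successive powers until reaching e:
  (xy⁶)¹ = xy⁶, (xy⁶)² = x²y⁴, (xy⁶)³ = x³y², (xy⁶)⁴ = e.
The smallest positive k with (xy⁶)ᵏ = e is 4.

Answer: 4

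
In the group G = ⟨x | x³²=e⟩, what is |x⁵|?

Compute successive powers until reaching e:
  (x⁵)¹ = x⁵, (x⁵)² = x¹⁰, (x⁵)³ = x¹⁵, (x⁵)⁴ = x²⁰, (x⁵)⁵ = x²⁵, (x⁵)⁶ = x³⁰, (x⁵)⁷ = x³, (x⁵)⁸ = x⁸, (x⁵)⁹ = x¹³, (x⁵)¹⁰ = x¹⁸, (x⁵)¹¹ = x²³, (x⁵)¹² = x²⁸, (x⁵)¹³ = x, (x⁵)¹⁴ = x⁶, (x⁵)¹⁵ = x¹¹, (x⁵)¹⁶ = x¹⁶, (x⁵)¹⁷ = x²¹, (x⁵)¹⁸ = x²⁶, (x⁵)¹⁹ = x³¹, (x⁵)²⁰ = x⁴, (x⁵)²¹ = x⁹, (x⁵)²² = x¹⁴, (x⁵)²³ = x¹⁹, (x⁵)²⁴ = x²⁴, (x⁵)²⁵ = x²⁹, (x⁵)²⁶ = x², (x⁵)²⁷ = x⁷, (x⁵)²⁸ = x¹², (x⁵)²⁹ = x¹⁷, (x⁵)³⁰ = x²², (x⁵)³¹ = x²⁷, (x⁵)³² = e.
The smallest positive k with (x⁵)ᵏ = e is 32.

Answer: 32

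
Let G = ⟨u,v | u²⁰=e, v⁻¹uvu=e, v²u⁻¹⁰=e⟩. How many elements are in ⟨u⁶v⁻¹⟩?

|⟨u⁶v⁻¹⟩| equals the order of u⁶v⁻¹. Compute successive powers until reaching e:
  (u⁶v⁻¹)¹ = u⁶v⁻¹, (u⁶v⁻¹)² = u¹⁰, (u⁶v⁻¹)³ = u⁶v, (u⁶v⁻¹)⁴ = e.
The smallest positive k with (u⁶v⁻¹)ᵏ = e is 4, so |⟨u⁶v⁻¹⟩| = 4.

Answer: 4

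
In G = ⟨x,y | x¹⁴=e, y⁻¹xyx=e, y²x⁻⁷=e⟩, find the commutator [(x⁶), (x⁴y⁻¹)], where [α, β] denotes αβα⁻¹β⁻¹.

[(x⁶), (x⁴y⁻¹)] = (x⁶)·(x⁴y⁻¹)·(x⁶)⁻¹·(x⁴y⁻¹)⁻¹.
  (x⁶) · (x⁴y⁻¹) = x³y
  (x³y) · (x⁸) = x²y⁻¹
  (x²y⁻¹) · (x⁴y) = x¹²

Answer: x¹²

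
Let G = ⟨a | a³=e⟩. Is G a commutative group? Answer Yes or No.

G has a single generator, so G is cyclic and hence abelian.

Answer: Yes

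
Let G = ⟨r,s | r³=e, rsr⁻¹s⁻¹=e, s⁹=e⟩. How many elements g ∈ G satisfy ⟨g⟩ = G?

⟨g⟩ = G would require ord(g) = |G| = 27, but the maximum element order in G is 9 < 27. So G is not cyclic and no single element generates it: the count is 0.

Answer: 0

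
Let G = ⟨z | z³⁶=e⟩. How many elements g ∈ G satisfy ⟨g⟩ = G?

G is cyclic of order 36. An element generates G iff its order is 36, and a cyclic group of order 36 has exactly φ(36) = 12 such elements.

Answer: 12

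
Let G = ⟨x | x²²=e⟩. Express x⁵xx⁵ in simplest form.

Multiply left to right, reducing at each step:
  (x⁵) · x = x⁶
  (x⁶) · x⁵ = x¹¹

Answer: x¹¹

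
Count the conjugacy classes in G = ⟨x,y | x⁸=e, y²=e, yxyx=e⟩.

The conjugacy classes (representative and size) are:
  [e] (size 1), [x] (size 2), [x⁶] (size 2), [x³] (size 2), [x⁴] (size 1), [y] (size 4), [x⁵y] (size 4).
Class equation: 1 + 2 + 2 + 2 + 1 + 4 + 4 = 16 = |G|. So G has 7 conjugacy classes.

Answer: 7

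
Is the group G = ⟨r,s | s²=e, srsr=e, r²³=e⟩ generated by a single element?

Every cyclic group is abelian. But r·s = rs while s·r = r²²s, so r·s ≠ s·r and G is not abelian. Hence G is not cyclic.

Answer: No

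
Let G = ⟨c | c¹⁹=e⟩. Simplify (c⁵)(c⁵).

Compute (c⁵) · (c⁵) by multiplying left to right and reducing via the relations at each step:
  (c⁵) · c⁵ = c¹⁰

Answer: c¹⁰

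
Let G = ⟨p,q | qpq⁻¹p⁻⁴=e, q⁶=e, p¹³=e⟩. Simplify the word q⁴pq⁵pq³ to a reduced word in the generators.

Multiply left to right, reducing at each step:
  (q⁴) · p = p⁹q⁴
  (p⁹q⁴) · q⁵ = p⁹q³
  (p⁹q³) · p = p⁸q³
  (p⁸q³) · q³ = p⁸

Answer: p⁸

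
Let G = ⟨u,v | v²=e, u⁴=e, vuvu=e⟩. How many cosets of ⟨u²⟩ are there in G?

First find ord(u²) by computing successive powers:
  (u²)¹ = u², (u²)² = e.
So |⟨u²⟩| = ord(u²) = 2. With |G| = 8, by Lagrange [G : ⟨u²⟩] = 8/2 = 4.

Answer: 4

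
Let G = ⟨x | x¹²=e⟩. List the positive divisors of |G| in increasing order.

|G| = 12 = 2² · 3. By Lagrange's theorem the order of any subgroup divides 12; the divisors of 12 are 1, 2, 3, 4, 6, 12.

Answer: 1, 2, 3, 4, 6, 12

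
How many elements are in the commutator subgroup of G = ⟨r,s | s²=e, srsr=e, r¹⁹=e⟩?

G' = [G, G] is generated by all commutators. The generator-pair commutators are: [r, s] = r².
The subgroup they normally generate is {e, r, r², r³, r⁴, r⁵, r⁶, r⁷, r⁸, r⁹, r¹⁰, r¹¹, r¹², r¹³, r¹⁴, r¹⁵, r¹⁶, r¹⁷, r¹⁸}, of order 19.
Check: |G/G'| = 38/19 = 2 is the order of the abelianisation.

Answer: 19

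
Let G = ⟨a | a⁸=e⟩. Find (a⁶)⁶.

Compute successive powers of (a⁶), reducing at each step:
  (a⁶)²: (a⁶) · a⁶ = a⁴
  (a⁶)³: (a⁴) · a⁶ = a²
  (a⁶)⁴: (a²) · a⁶ = e
  (a⁶)⁵: e · a⁶ = a⁶
  (a⁶)⁶: (a⁶) · a⁶ = a⁴

Answer: a⁴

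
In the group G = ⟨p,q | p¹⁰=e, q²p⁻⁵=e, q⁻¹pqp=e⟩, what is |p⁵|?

Compute successive powers until reaching e:
  (p⁵)¹ = p⁵, (p⁵)² = e.
The smallest positive k with (p⁵)ᵏ = e is 2.

Answer: 2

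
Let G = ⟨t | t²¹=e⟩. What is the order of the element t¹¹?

Compute successive powers until reaching e:
  (t¹¹)¹ = t¹¹, (t¹¹)² = t, (t¹¹)³ = t¹², (t¹¹)⁴ = t², (t¹¹)⁵ = t¹³, (t¹¹)⁶ = t³, (t¹¹)⁷ = t¹⁴, (t¹¹)⁸ = t⁴, (t¹¹)⁹ = t¹⁵, (t¹¹)¹⁰ = t⁵, (t¹¹)¹¹ = t¹⁶, (t¹¹)¹² = t⁶, (t¹¹)¹³ = t¹⁷, (t¹¹)¹⁴ = t⁷, (t¹¹)¹⁵ = t¹⁸, (t¹¹)¹⁶ = t⁸, (t¹¹)¹⁷ = t¹⁹, (t¹¹)¹⁸ = t⁹, (t¹¹)¹⁹ = t²⁰, (t¹¹)²⁰ = t¹⁰, (t¹¹)²¹ = e.
The smallest positive k with (t¹¹)ᵏ = e is 21.

Answer: 21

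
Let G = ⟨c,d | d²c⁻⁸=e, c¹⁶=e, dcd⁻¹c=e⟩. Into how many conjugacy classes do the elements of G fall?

The conjugacy classes (representative and size) are:
  [e] (size 1), [c] (size 2), [c¹⁴] (size 2), [c¹³] (size 2), [c¹²] (size 2), [c⁵] (size 2), [c¹⁰] (size 2), [c⁷] (size 2), [c⁸] (size 1), [d⁻¹] (size 8), [c⁷d⁻¹] (size 8).
Class equation: 1 + 2 + 2 + 2 + 2 + 2 + 2 + 2 + 1 + 8 + 8 = 32 = |G|. So G has 11 conjugacy classes.

Answer: 11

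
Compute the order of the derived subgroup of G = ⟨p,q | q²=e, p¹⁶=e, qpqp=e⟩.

G' = [G, G] is generated by all commutators. The generator-pair commutators are: [p, q] = p².
The subgroup they normally generate is {e, p², p⁴, p⁶, p⁸, p¹⁰, p¹², p¹⁴}, of order 8.
Check: |G/G'| = 32/8 = 4 is the order of the abelianisation.

Answer: 8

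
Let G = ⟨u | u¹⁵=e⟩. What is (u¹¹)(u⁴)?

Compute (u¹¹) · (u⁴) by multiplying left to right and reducing via the relations at each step:
  (u¹¹) · u⁴ = e

Answer: e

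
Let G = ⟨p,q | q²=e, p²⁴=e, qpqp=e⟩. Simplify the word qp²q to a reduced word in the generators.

Multiply left to right, reducing at each step:
  q · p² = p²²q
  (p²²q) · q = p²²

Answer: p²²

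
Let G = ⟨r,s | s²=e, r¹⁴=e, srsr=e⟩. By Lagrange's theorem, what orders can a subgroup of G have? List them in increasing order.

|G| = 28 = 2² · 7. By Lagrange's theorem the order of any subgroup divides 28; the divisors of 28 are 1, 2, 4, 7, 14, 28.

Answer: 1, 2, 4, 7, 14, 28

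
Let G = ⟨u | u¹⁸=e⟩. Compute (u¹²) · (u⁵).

Compute (u¹²) · (u⁵) by multiplying left to right and reducing via the relations at each step:
  (u¹²) · u⁵ = u¹⁷

Answer: u¹⁷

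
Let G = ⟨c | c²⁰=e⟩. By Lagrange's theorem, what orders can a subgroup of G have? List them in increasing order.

|G| = 20 = 2² · 5. By Lagrange's theorem the order of any subgroup divides 20; the divisors of 20 are 1, 2, 4, 5, 10, 20.

Answer: 1, 2, 4, 5, 10, 20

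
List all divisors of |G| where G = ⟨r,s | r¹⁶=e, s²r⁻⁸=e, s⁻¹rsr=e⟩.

|G| = 32 = 2⁵. By Lagrange's theorem the order of any subgroup divides 32; the divisors of 32 are 1, 2, 4, 8, 16, 32.

Answer: 1, 2, 4, 8, 16, 32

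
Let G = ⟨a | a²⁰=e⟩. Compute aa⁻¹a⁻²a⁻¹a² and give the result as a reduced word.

Multiply left to right, reducing at each step:
  a · a⁻¹ = e
  e · a⁻² = a¹⁸
  (a¹⁸) · a⁻¹ = a¹⁷
  (a¹⁷) · a² = a¹⁹

Answer: a¹⁹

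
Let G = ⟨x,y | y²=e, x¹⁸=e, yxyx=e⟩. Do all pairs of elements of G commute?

x·y = xy but y·x = x¹⁷y, so x·y ≠ y·x and G is not abelian.

Answer: No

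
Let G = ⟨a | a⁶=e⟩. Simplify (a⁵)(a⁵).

Compute (a⁵) · (a⁵) by multiplying left to right and reducing via the relations at each step:
  (a⁵) · a⁵ = a⁴

Answer: a⁴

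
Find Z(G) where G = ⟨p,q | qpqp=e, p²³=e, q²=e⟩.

An element z ∈ Z(G) iff z commutes with every generator.
For example e is central: e·p = p = p·e; e·q = q = q·e.
Whereas p ∉ Z(G) since p·q = pq ≠ p²²q = q·p.
Checking each of the 46 elements this way gives Z(G) = {e}, of order 1.

Answer: {e}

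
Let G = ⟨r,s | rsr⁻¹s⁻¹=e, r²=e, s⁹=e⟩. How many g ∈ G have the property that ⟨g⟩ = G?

G is cyclic of order 18. An element generates G iff its order is 18, and a cyclic group of order 18 has exactly φ(18) = 6 such elements.

Answer: 6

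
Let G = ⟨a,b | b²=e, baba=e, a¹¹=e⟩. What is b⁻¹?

The order of b is 2 (smallest k with bᵏ = e), so b⁻¹ = b¹ = b.
Check: b · b → b · b = e, giving e as required.

Answer: b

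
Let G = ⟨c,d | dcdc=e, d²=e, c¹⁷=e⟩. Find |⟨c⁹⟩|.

|⟨c⁹⟩| equals the order of c⁹. Compute successive powers until reaching e:
  (c⁹)¹ = c⁹, (c⁹)² = c, (c⁹)³ = c¹⁰, (c⁹)⁴ = c², (c⁹)⁵ = c¹¹, (c⁹)⁶ = c³, (c⁹)⁷ = c¹², (c⁹)⁸ = c⁴, (c⁹)⁹ = c¹³, (c⁹)¹⁰ = c⁵, (c⁹)¹¹ = c¹⁴, (c⁹)¹² = c⁶, (c⁹)¹³ = c¹⁵, (c⁹)¹⁴ = c⁷, (c⁹)¹⁵ = c¹⁶, (c⁹)¹⁶ = c⁸, (c⁹)¹⁷ = e.
The smallest positive k with (c⁹)ᵏ = e is 17, so |⟨c⁹⟩| = 17.

Answer: 17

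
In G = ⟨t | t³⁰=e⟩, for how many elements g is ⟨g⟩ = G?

G is cyclic of order 30. An element generates G iff its order is 30, and a cyclic group of order 30 has exactly φ(30) = 8 such elements.

Answer: 8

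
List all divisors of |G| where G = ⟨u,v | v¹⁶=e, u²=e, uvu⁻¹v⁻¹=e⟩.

|G| = 32 = 2⁵. By Lagrange's theorem the order of any subgroup divides 32; the divisors of 32 are 1, 2, 4, 8, 16, 32.

Answer: 1, 2, 4, 8, 16, 32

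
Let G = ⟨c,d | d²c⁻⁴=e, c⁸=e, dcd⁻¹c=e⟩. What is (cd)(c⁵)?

Compute (cd) · (c⁵) by multiplying left to right and reducing via the relations at each step:
  (cd) · c⁵ = d⁻¹

Answer: d⁻¹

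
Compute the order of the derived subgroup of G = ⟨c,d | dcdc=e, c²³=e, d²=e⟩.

G' = [G, G] is generated by all commutators. The generator-pair commutators are: [c, d] = c².
The subgroup they normally generate is {e, c, c², c³, c⁴, c⁵, c⁶, c⁷, c⁸, c⁹, c¹⁰, c¹¹, c¹², c¹³, c¹⁴, c¹⁵, c¹⁶, c¹⁷, c¹⁸, c¹⁹, c²⁰, c²¹, c²²}, of order 23.
Check: |G/G'| = 46/23 = 2 is the order of the abelianisation.

Answer: 23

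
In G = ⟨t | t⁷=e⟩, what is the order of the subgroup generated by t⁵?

|⟨t⁵⟩| equals the order of t⁵. Compute successive powers until reaching e:
  (t⁵)¹ = t⁵, (t⁵)² = t³, (t⁵)³ = t, (t⁵)⁴ = t⁶, (t⁵)⁵ = t⁴, (t⁵)⁶ = t², (t⁵)⁷ = e.
The smallest positive k with (t⁵)ᵏ = e is 7, so |⟨t⁵⟩| = 7.

Answer: 7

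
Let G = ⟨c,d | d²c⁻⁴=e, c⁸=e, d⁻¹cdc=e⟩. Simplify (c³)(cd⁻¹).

Compute (c³) · (cd⁻¹) by multiplying left to right and reducing via the relations at each step:
  (c³) · c = c⁴
  (c⁴) · d⁻¹ = d

Answer: d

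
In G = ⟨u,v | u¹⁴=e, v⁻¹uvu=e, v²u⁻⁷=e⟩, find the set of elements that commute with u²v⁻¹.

⟨u²v⁻¹⟩ ⊆ C_G(u²v⁻¹) since powers of u²v⁻¹ commute with u²v⁻¹; so |C_G(u²v⁻¹)| ≥ |⟨u²v⁻¹⟩| = 4.
By orbit–stabilizer, |C_G(u²v⁻¹)| = |G| / |conj. class of u²v⁻¹| = 28 / 7 = 4.
The 4 elements commuting with u²v⁻¹ are {e, u⁷, u²v, u²v⁻¹}.

Answer: {e, u⁷, u²v, u²v⁻¹}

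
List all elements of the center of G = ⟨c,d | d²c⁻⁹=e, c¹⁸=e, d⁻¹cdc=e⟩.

An element z ∈ Z(G) iff z commutes with every generator.
For example c⁹ is central: (c⁹)·c = c¹⁰ = c·(c⁹); (c⁹)·d = d⁻¹ = d·(c⁹).
Whereas c ∉ Z(G) since c·d = cd ≠ c⁸d⁻¹ = d·c.
Checking each of the 36 elements this way gives Z(G) = {e, c⁹}, of order 2.

Answer: {e, c⁹}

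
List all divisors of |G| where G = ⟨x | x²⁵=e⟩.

|G| = 25 = 5². By Lagrange's theorem the order of any subgroup divides 25; the divisors of 25 are 1, 5, 25.

Answer: 1, 5, 25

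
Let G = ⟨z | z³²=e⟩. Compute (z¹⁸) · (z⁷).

Compute (z¹⁸) · (z⁷) by multiplying left to right and reducing via the relations at each step:
  (z¹⁸) · z⁷ = z²⁵

Answer: z²⁵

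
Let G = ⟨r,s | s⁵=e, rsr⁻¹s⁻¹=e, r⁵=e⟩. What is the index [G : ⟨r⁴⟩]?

First find ord(r⁴) by computing successive powers:
  (r⁴)¹ = r⁴, (r⁴)² = r³, (r⁴)³ = r², (r⁴)⁴ = r, (r⁴)⁵ = e.
So |⟨r⁴⟩| = ord(r⁴) = 5. With |G| = 25, by Lagrange [G : ⟨r⁴⟩] = 25/5 = 5.

Answer: 5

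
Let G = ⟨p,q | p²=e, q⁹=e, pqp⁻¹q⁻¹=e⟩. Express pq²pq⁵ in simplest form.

Multiply left to right, reducing at each step:
  p · q² = pq²
  (pq²) · p = q²
  (q²) · q⁵ = q⁷

Answer: q⁷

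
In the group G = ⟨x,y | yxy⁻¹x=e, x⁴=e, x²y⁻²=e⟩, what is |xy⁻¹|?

Compute successive powers until reaching e:
  (xy⁻¹)¹ = xy⁻¹, (xy⁻¹)² = x², (xy⁻¹)³ = xy, (xy⁻¹)⁴ = e.
The smallest positive k with (xy⁻¹)ᵏ = e is 4.

Answer: 4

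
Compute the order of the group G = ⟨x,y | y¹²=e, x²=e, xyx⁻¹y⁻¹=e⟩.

Enumerate words in the generators, reducing via the relations: the distinct elements are
  {e, x, y, xy, y², y³, y⁴, y⁵, y⁶, y⁷, y⁸, y⁹, xy², xy³, xy⁴, xy⁵, xy⁶, xy⁷, xy⁸, xy⁹, y¹¹, y¹⁰, xy¹¹, xy¹⁰}.
No further products give new elements, so |G| = 24.

Answer: 24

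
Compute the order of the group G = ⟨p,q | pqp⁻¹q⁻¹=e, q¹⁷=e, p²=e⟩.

Enumerate words in the generators, reducing via the relations: the distinct elements are
  {e, p, q, pq, q², q³, q⁴, q⁵, q⁶, q⁷, q⁸, q⁹, pq², pq³, pq⁴, pq⁵, pq⁶, pq⁷, pq⁸, pq⁹, q¹², q¹³, q¹¹, q¹⁰, q¹⁴, q¹⁵, q¹⁶, pq¹², pq¹³, pq¹¹, pq¹⁰, pq¹⁴, pq¹⁵, pq¹⁶}.
No further products give new elements, so |G| = 34.

Answer: 34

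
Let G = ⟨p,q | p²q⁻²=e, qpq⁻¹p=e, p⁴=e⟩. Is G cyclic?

Every cyclic group is abelian. But p·q = pq while q·p = pq⁻¹, so p·q ≠ q·p and G is not abelian. Hence G is not cyclic.

Answer: No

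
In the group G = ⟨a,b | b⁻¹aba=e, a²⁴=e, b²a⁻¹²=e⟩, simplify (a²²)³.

Compute successive powers of (a²²), reducing at each step:
  (a²²)²: (a²²) · a²² = a²⁰
  (a²²)³: (a²⁰) · a²² = a¹⁸

Answer: a¹⁸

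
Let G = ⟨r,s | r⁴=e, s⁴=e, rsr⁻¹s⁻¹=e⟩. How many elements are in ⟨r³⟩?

|⟨r³⟩| equals the order of r³. Compute successive powers until reaching e:
  (r³)¹ = r³, (r³)² = r², (r³)³ = r, (r³)⁴ = e.
The smallest positive k with (r³)ᵏ = e is 4, so |⟨r³⟩| = 4.

Answer: 4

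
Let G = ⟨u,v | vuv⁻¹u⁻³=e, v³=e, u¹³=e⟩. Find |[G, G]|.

G' = [G, G] is generated by all commutators. The generator-pair commutators are: [u, v] = u¹¹.
The subgroup they normally generate is {e, u, u², u³, u⁴, u⁵, u⁶, u⁷, u⁸, u⁹, u¹⁰, u¹¹, u¹²}, of order 13.
Check: |G/G'| = 39/13 = 3 is the order of the abelianisation.

Answer: 13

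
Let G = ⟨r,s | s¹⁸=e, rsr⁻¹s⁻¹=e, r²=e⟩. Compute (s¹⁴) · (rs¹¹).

Compute (s¹⁴) · (rs¹¹) by multiplying left to right and reducing via the relations at each step:
  (s¹⁴) · r = rs¹⁴
  (rs¹⁴) · s¹¹ = rs⁷

Answer: rs⁷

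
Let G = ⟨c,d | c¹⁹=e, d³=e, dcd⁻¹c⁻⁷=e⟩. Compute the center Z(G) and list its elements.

An element z ∈ Z(G) iff z commutes with every generator.
For example e is central: e·c = c = c·e; e·d = d = d·e.
Whereas c ∉ Z(G) since c·d = cd ≠ c⁷d = d·c.
Checking each of the 57 elements this way gives Z(G) = {e}, of order 1.

Answer: {e}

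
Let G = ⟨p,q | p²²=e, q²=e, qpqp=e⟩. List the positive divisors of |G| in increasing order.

|G| = 44 = 2² · 11. By Lagrange's theorem the order of any subgroup divides 44; the divisors of 44 are 1, 2, 4, 11, 22, 44.

Answer: 1, 2, 4, 11, 22, 44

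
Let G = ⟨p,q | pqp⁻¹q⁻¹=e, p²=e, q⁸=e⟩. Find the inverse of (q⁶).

The order of (q⁶) is 4 (smallest k with (q⁶)ᵏ = e), so (q⁶)⁻¹ = (q⁶)³ = q².
Check: (q⁶) · (q²) → (q⁶) · q² = e, giving e as required.

Answer: q²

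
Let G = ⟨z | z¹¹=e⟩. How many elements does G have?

G is generated by a single element, so G is cyclic. The relator gives z¹¹ = e and no smaller power is forced to be e, so the 11 powers {e, z, z², z³, z⁴, z⁵, z⁶, z⁷, z⁸, z⁹, z¹⁰} are distinct. Hence |G| = 11.

Answer: 11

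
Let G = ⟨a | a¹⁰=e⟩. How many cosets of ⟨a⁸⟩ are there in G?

First find ord(a⁸) by computing successive powers:
  (a⁸)¹ = a⁸, (a⁸)² = a⁶, (a⁸)³ = a⁴, (a⁸)⁴ = a², (a⁸)⁵ = e.
So |⟨a⁸⟩| = ord(a⁸) = 5. With |G| = 10, by Lagrange [G : ⟨a⁸⟩] = 10/5 = 2.

Answer: 2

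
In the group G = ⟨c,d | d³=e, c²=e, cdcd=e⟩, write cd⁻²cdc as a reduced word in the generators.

Multiply left to right, reducing at each step:
  c · d⁻² = cd
  (cd) · c = d²
  (d²) · d = e
  e · c = c

Answer: c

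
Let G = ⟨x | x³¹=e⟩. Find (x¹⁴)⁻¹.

The order of (x¹⁴) is 31 (smallest k with (x¹⁴)ᵏ = e), so (x¹⁴)⁻¹ = (x¹⁴)³⁰ = x¹⁷.
Check: (x¹⁴) · (x¹⁷) → (x¹⁴) · x¹⁷ = e, giving e as required.

Answer: x¹⁷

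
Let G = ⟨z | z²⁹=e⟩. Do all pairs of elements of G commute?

G has a single generator, so G is cyclic and hence abelian.

Answer: Yes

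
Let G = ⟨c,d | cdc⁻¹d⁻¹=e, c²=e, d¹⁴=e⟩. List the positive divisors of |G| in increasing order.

|G| = 28 = 2² · 7. By Lagrange's theorem the order of any subgroup divides 28; the divisors of 28 are 1, 2, 4, 7, 14, 28.

Answer: 1, 2, 4, 7, 14, 28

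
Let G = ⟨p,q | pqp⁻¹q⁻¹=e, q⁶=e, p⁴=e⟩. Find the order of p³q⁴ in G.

Compute successive powers until reaching e:
  (p³q⁴)¹ = p³q⁴, (p³q⁴)² = p²q², (p³q⁴)³ = p, (p³q⁴)⁴ = q⁴, (p³q⁴)⁵ = p³q², (p³q⁴)⁶ = p², (p³q⁴)⁷ = pq⁴, (p³q⁴)⁸ = q², (p³q⁴)⁹ = p³, (p³q⁴)¹⁰ = p²q⁴, (p³q⁴)¹¹ = pq², (p³q⁴)¹² = e.
The smallest positive k with (p³q⁴)ᵏ = e is 12.

Answer: 12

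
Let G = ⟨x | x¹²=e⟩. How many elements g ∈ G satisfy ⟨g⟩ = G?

G is cyclic of order 12. An element generates G iff its order is 12, and a cyclic group of order 12 has exactly φ(12) = 4 such elements.

Answer: 4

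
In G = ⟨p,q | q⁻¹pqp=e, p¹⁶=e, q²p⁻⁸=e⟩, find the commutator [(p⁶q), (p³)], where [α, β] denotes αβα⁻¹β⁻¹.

[(p⁶q), (p³)] = (p⁶q)·(p³)·(p⁶q)⁻¹·(p³)⁻¹.
  (p⁶q) · (p³) = p³q
  (p³q) · (p⁶q⁻¹) = p¹³
  (p¹³) · (p¹³) = p¹⁰

Answer: p¹⁰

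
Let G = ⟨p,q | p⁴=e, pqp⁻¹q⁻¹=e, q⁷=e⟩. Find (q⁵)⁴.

Compute successive powers of (q⁵), reducing at each step:
  (q⁵)²: (q⁵) · q⁵ = q³
  (q⁵)³: (q³) · q⁵ = q
  (q⁵)⁴: q · q⁵ = q⁶

Answer: q⁶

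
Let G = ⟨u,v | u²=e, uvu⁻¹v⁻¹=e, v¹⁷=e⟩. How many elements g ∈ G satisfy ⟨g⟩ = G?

G is cyclic of order 34. An element generates G iff its order is 34, and a cyclic group of order 34 has exactly φ(34) = 16 such elements.

Answer: 16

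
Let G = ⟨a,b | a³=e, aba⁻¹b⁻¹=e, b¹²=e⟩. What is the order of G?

Enumerate words in the generators, reducing via the relations: the distinct elements are
  {a, b, e, ab, a², b², b³, b⁴, b⁵, b⁶, b⁷, b⁸, b⁹, ab², ab³, ab⁴, ab⁵, ab⁶, ab⁷, ab⁸, ab⁹, a²b, b¹¹, b¹⁰, ab¹¹, ab¹⁰, a²b², a²b³, a²b⁴, a²b⁵, a²b⁶, a²b⁷, a²b⁸, a²b⁹, a²b¹¹, a²b¹⁰}.
No further products give new elements, so |G| = 36.

Answer: 36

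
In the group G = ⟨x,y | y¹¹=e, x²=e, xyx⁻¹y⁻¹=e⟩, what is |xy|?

Compute successive powers until reaching e:
  (xy)¹ = xy, (xy)² = y², (xy)³ = xy³, (xy)⁴ = y⁴, (xy)⁵ = xy⁵, (xy)⁶ = y⁶, (xy)⁷ = xy⁷, (xy)⁸ = y⁸, (xy)⁹ = xy⁹, (xy)¹⁰ = y¹⁰, (xy)¹¹ = x, (xy)¹² = y, (xy)¹³ = xy², (xy)¹⁴ = y³, (xy)¹⁵ = xy⁴, (xy)¹⁶ = y⁵, (xy)¹⁷ = xy⁶, (xy)¹⁸ = y⁷, (xy)¹⁹ = xy⁸, (xy)²⁰ = y⁹, (xy)²¹ = xy¹⁰, (xy)²² = e.
The smallest positive k with (xy)ᵏ = e is 22.

Answer: 22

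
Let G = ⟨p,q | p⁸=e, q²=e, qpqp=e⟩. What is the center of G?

An element z ∈ Z(G) iff z commutes with every generator.
For example p⁴ is central: (p⁴)·p = p⁵ = p·(p⁴); (p⁴)·q = p⁴q = q·(p⁴).
Whereas p ∉ Z(G) since p·q = pq ≠ p⁷q = q·p.
Checking each of the 16 elements this way gives Z(G) = {e, p⁴}, of order 2.

Answer: {e, p⁴}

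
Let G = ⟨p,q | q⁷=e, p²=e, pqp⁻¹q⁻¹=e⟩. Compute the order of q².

Compute successive powers until reaching e:
  (q²)¹ = q², (q²)² = q⁴, (q²)³ = q⁶, (q²)⁴ = q, (q²)⁵ = q³, (q²)⁶ = q⁵, (q²)⁷ = e.
The smallest positive k with (q²)ᵏ = e is 7.

Answer: 7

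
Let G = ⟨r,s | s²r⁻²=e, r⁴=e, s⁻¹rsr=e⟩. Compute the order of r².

Compute successive powers until reaching e:
  (r²)¹ = r², (r²)² = e.
The smallest positive k with (r²)ᵏ = e is 2.

Answer: 2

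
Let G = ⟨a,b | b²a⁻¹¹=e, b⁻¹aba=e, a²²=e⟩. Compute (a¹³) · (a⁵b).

Compute (a¹³) · (a⁵b) by multiplying left to right and reducing via the relations at each step:
  (a¹³) · a⁵ = a¹⁸
  (a¹⁸) · b = a⁷b⁻¹

Answer: a⁷b⁻¹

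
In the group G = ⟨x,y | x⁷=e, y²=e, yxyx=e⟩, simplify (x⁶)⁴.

Compute successive powers of (x⁶), reducing at each step:
  (x⁶)²: (x⁶) · x⁶ = x⁵
  (x⁶)³: (x⁵) · x⁶ = x⁴
  (x⁶)⁴: (x⁴) · x⁶ = x³

Answer: x³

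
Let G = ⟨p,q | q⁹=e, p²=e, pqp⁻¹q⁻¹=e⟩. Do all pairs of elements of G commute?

Each pair of generators commutes: p·q = pq = q·p. Since the generators pairwise commute, every element of G commutes with every other, so G is abelian.

Answer: Yes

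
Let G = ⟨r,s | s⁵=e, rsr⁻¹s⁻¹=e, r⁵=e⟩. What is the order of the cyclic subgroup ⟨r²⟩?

|⟨r²⟩| equals the order of r². Compute successive powers until reaching e:
  (r²)¹ = r², (r²)² = r⁴, (r²)³ = r, (r²)⁴ = r³, (r²)⁵ = e.
The smallest positive k with (r²)ᵏ = e is 5, so |⟨r²⟩| = 5.

Answer: 5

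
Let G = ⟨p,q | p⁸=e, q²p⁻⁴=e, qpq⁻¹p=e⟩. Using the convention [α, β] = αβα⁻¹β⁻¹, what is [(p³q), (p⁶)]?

[(p³q), (p⁶)] = (p³q)·(p⁶)·(p³q)⁻¹·(p⁶)⁻¹.
  (p³q) · (p⁶) = pq⁻¹
  (pq⁻¹) · (p³q⁻¹) = p²
  (p²) · (p²) = p⁴

Answer: p⁴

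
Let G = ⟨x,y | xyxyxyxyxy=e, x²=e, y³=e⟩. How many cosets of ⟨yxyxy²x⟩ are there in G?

First find ord(yxyxy²x) by computing successive powers:
  (yxyxy²x)¹ = yxyxy²x, (yxyxy²x)² = xyxy²xy², (yxyxy²x)³ = e.
So |⟨yxyxy²x⟩| = ord(yxyxy²x) = 3. With |G| = 60, by Lagrange [G : ⟨yxyxy²x⟩] = 60/3 = 20.

Answer: 20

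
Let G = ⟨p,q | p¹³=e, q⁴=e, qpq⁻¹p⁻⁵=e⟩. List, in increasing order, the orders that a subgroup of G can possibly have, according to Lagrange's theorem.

|G| = 52 = 2² · 13. By Lagrange's theorem the order of any subgroup divides 52; the divisors of 52 are 1, 2, 4, 13, 26, 52.

Answer: 1, 2, 4, 13, 26, 52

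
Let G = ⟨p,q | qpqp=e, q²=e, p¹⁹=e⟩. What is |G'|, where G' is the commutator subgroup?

G' = [G, G] is generated by all commutators. The generator-pair commutators are: [p, q] = p².
The subgroup they normally generate is {e, p, p², p³, p⁴, p⁵, p⁶, p⁷, p⁸, p⁹, p¹⁰, p¹¹, p¹², p¹³, p¹⁴, p¹⁵, p¹⁶, p¹⁷, p¹⁸}, of order 19.
Check: |G/G'| = 38/19 = 2 is the order of the abelianisation.

Answer: 19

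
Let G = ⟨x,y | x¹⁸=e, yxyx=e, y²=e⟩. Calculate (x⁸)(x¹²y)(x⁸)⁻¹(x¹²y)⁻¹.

[(x⁸), (x¹²y)] = (x⁸)·(x¹²y)·(x⁸)⁻¹·(x¹²y)⁻¹.
  (x⁸) · (x¹²y) = x²y
  (x²y) · (x¹⁰) = x¹⁰y
  (x¹⁰y) · (x¹²y) = x¹⁶

Answer: x¹⁶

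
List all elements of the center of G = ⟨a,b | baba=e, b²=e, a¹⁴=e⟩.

An element z ∈ Z(G) iff z commutes with every generator.
For example a⁷ is central: (a⁷)·a = a⁸ = a·(a⁷); (a⁷)·b = a⁷b = b·(a⁷).
Whereas a ∉ Z(G) since a·b = ab ≠ a¹³b = b·a.
Checking each of the 28 elements this way gives Z(G) = {e, a⁷}, of order 2.

Answer: {e, a⁷}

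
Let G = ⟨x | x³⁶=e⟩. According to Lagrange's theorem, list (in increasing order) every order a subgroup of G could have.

|G| = 36 = 2² · 3². By Lagrange's theorem the order of any subgroup divides 36; the divisors of 36 are 1, 2, 3, 4, 6, 9, 12, 18, 36.

Answer: 1, 2, 3, 4, 6, 9, 12, 18, 36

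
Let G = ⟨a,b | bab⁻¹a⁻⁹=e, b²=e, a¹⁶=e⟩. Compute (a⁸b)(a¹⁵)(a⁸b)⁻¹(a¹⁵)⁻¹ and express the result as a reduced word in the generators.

[(a⁸b), (a¹⁵)] = (a⁸b)·(a¹⁵)·(a⁸b)⁻¹·(a¹⁵)⁻¹.
  (a⁸b) · (a¹⁵) = a¹⁵b
  (a¹⁵b) · (a⁸b) = a⁷
  (a⁷) · a = a⁸

Answer: a⁸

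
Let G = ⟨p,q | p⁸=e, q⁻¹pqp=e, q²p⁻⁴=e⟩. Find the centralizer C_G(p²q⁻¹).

⟨p²q⁻¹⟩ ⊆ C_G(p²q⁻¹) since powers of p²q⁻¹ commute with p²q⁻¹; so |C_G(p²q⁻¹)| ≥ |⟨p²q⁻¹⟩| = 4.
By orbit–stabilizer, |C_G(p²q⁻¹)| = |G| / |conj. class of p²q⁻¹| = 16 / 4 = 4.
The 4 elements commuting with p²q⁻¹ are {e, p⁴, p²q, p²q⁻¹}.

Answer: {e, p⁴, p²q, p²q⁻¹}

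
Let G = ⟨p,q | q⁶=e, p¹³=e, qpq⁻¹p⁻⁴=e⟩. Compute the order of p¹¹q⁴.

Compute successive powers until reaching e:
  (p¹¹q⁴)¹ = p¹¹q⁴, (p¹¹q⁴)² = p⁶q², (p¹¹q⁴)³ = e.
The smallest positive k with (p¹¹q⁴)ᵏ = e is 3.

Answer: 3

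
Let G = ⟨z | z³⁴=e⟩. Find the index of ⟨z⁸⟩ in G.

First find ord(z⁸) by computing successive powers:
  (z⁸)¹ = z⁸, (z⁸)² = z¹⁶, (z⁸)³ = z²⁴, (z⁸)⁴ = z³², (z⁸)⁵ = z⁶, (z⁸)⁶ = z¹⁴, (z⁸)⁷ = z²², (z⁸)⁸ = z³⁰, (z⁸)⁹ = z⁴, (z⁸)¹⁰ = z¹², (z⁸)¹¹ = z²⁰, (z⁸)¹² = z²⁸, (z⁸)¹³ = z², (z⁸)¹⁴ = z¹⁰, (z⁸)¹⁵ = z¹⁸, (z⁸)¹⁶ = z²⁶, (z⁸)¹⁷ = e.
So |⟨z⁸⟩| = ord(z⁸) = 17. With |G| = 34, by Lagrange [G : ⟨z⁸⟩] = 34/17 = 2.

Answer: 2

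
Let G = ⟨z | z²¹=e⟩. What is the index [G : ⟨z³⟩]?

First find ord(z³) by computing successive powers:
  (z³)¹ = z³, (z³)² = z⁶, (z³)³ = z⁹, (z³)⁴ = z¹², (z³)⁵ = z¹⁵, (z³)⁶ = z¹⁸, (z³)⁷ = e.
So |⟨z³⟩| = ord(z³) = 7. With |G| = 21, by Lagrange [G : ⟨z³⟩] = 21/7 = 3.

Answer: 3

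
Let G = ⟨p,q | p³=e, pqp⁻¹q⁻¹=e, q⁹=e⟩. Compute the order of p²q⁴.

Compute successive powers until reaching e:
  (p²q⁴)¹ = p²q⁴, (p²q⁴)² = pq⁸, (p²q⁴)³ = q³, (p²q⁴)⁴ = p²q⁷, (p²q⁴)⁵ = pq², (p²q⁴)⁶ = q⁶, (p²q⁴)⁷ = p²q, (p²q⁴)⁸ = pq⁵, (p²q⁴)⁹ = e.
The smallest positive k with (p²q⁴)ᵏ = e is 9.

Answer: 9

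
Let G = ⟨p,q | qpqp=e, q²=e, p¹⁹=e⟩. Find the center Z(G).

An element z ∈ Z(G) iff z commutes with every generator.
For example e is central: e·p = p = p·e; e·q = q = q·e.
Whereas p ∉ Z(G) since p·q = pq ≠ p¹⁸q = q·p.
Checking each of the 38 elements this way gives Z(G) = {e}, of order 1.

Answer: {e}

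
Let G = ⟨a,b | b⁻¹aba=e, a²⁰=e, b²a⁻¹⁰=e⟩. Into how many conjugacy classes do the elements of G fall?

The conjugacy classes (representative and size) are:
  [e] (size 1), [a] (size 2), [a²] (size 2), [a³] (size 2), [a⁴] (size 2), [a⁵] (size 2), [a¹⁴] (size 2), [a⁷] (size 2), [a⁸] (size 2), [a¹¹] (size 2), [a¹⁰] (size 1), [a²b⁻¹] (size 10), [a⁹b] (size 10).
Class equation: 1 + 2 + 2 + 2 + 2 + 2 + 2 + 2 + 2 + 2 + 1 + 10 + 10 = 40 = |G|. So G has 13 conjugacy classes.

Answer: 13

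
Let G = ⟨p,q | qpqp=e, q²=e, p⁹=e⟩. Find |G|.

Enumerate words in the generators, reducing via the relations: the distinct elements are
  {e, p, q, pq, p², p³, p⁴, p⁵, p⁶, p⁷, p⁸, p²q, p³q, p⁴q, p⁵q, p⁶q, p⁷q, p⁸q}.
No further products give new elements, so |G| = 18.

Answer: 18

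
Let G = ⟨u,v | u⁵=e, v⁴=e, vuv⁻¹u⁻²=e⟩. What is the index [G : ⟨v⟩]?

First find ord(v) by computing successive powers:
  v¹ = v, v² = v², v³ = v³, v⁴ = e.
So |⟨v⟩| = ord(v) = 4. With |G| = 20, by Lagrange [G : ⟨v⟩] = 20/4 = 5.

Answer: 5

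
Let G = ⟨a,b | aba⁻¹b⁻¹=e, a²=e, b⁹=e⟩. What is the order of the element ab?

Compute successive powers until reaching e:
  (ab)¹ = ab, (ab)² = b², (ab)³ = ab³, (ab)⁴ = b⁴, (ab)⁵ = ab⁵, (ab)⁶ = b⁶, (ab)⁷ = ab⁷, (ab)⁸ = b⁸, (ab)⁹ = a, (ab)¹⁰ = b, (ab)¹¹ = ab², (ab)¹² = b³, (ab)¹³ = ab⁴, (ab)¹⁴ = b⁵, (ab)¹⁵ = ab⁶, (ab)¹⁶ = b⁷, (ab)¹⁷ = ab⁸, (ab)¹⁸ = e.
The smallest positive k with (ab)ᵏ = e is 18.

Answer: 18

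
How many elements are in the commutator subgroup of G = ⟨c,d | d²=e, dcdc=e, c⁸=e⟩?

G' = [G, G] is generated by all commutators. The generator-pair commutators are: [c, d] = c².
The subgroup they normally generate is {e, c², c⁴, c⁶}, of order 4.
Check: |G/G'| = 16/4 = 4 is the order of the abelianisation.

Answer: 4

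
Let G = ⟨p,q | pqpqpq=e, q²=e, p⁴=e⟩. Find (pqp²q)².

Compute successive powers of (pqp²q), reducing at each step:
  (pqp²q)²: (pqp²q) · p = qp²q;   (qp²q) · q = qp²;   (qp²) · p² = q;   q · q = e

Answer: e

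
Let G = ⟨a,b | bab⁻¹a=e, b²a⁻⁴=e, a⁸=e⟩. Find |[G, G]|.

G' = [G, G] is generated by all commutators. The generator-pair commutators are: [a, b] = a².
The subgroup they normally generate is {e, a², a⁴, a⁶}, of order 4.
Check: |G/G'| = 16/4 = 4 is the order of the abelianisation.

Answer: 4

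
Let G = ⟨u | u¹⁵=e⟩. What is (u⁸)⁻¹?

The order of (u⁸) is 15 (smallest k with (u⁸)ᵏ = e), so (u⁸)⁻¹ = (u⁸)¹⁴ = u⁷.
Check: (u⁸) · (u⁷) → (u⁸) · u⁷ = e, giving e as required.

Answer: u⁷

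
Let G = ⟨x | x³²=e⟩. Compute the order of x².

Compute successive powers until reaching e:
  (x²)¹ = x², (x²)² = x⁴, (x²)³ = x⁶, (x²)⁴ = x⁸, (x²)⁵ = x¹⁰, (x²)⁶ = x¹², (x²)⁷ = x¹⁴, (x²)⁸ = x¹⁶, (x²)⁹ = x¹⁸, (x²)¹⁰ = x²⁰, (x²)¹¹ = x²², (x²)¹² = x²⁴, (x²)¹³ = x²⁶, (x²)¹⁴ = x²⁸, (x²)¹⁵ = x³⁰, (x²)¹⁶ = e.
The smallest positive k with (x²)ᵏ = e is 16.

Answer: 16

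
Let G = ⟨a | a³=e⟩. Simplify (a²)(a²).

Compute (a²) · (a²) by multiplying left to right and reducing via the relations at each step:
  (a²) · a² = a

Answer: a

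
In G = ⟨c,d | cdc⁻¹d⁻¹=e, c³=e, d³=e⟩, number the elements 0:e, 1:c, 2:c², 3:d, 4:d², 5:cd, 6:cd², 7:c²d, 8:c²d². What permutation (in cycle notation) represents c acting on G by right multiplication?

(0 1 2)(3 5 7)(4 6 8)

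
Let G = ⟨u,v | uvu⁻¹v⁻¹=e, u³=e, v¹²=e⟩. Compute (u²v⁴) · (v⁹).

Compute (u²v⁴) · (v⁹) by multiplying left to right and reducing via the relations at each step:
  (u²v⁴) · v⁹ = u²v

Answer: u²v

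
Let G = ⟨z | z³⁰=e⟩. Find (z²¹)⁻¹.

The order of (z²¹) is 10 (smallest k with (z²¹)ᵏ = e), so (z²¹)⁻¹ = (z²¹)⁹ = z⁹.
Check: (z²¹) · (z⁹) → (z²¹) · z⁹ = e, giving e as required.

Answer: z⁹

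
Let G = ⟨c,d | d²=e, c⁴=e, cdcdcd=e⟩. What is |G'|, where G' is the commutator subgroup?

G' = [G, G] is generated by all commutators. The generator-pair commutators are: [c, d] = c²dc.
The subgroup they normally generate is {e, c², cd, dc³, c²dc, c³d, c²dc³, dc, cdc², dc²d, c²dc²d, c³dc²}, of order 12.
Check: |G/G'| = 24/12 = 2 is the order of the abelianisation.

Answer: 12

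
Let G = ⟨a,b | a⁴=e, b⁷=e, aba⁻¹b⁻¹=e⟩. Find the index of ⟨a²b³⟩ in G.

First find ord(a²b³) by computing successive powers:
  (a²b³)¹ = a²b³, (a²b³)² = b⁶, (a²b³)³ = a²b², (a²b³)⁴ = b⁵, (a²b³)⁵ = a²b, (a²b³)⁶ = b⁴, (a²b³)⁷ = a², (a²b³)⁸ = b³, (a²b³)⁹ = a²b⁶, (a²b³)¹⁰ = b², (a²b³)¹¹ = a²b⁵, (a²b³)¹² = b, (a²b³)¹³ = a²b⁴, (a²b³)¹⁴ = e.
So |⟨a²b³⟩| = ord(a²b³) = 14. With |G| = 28, by Lagrange [G : ⟨a²b³⟩] = 28/14 = 2.

Answer: 2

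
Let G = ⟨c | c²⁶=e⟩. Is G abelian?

G has a single generator, so G is cyclic and hence abelian.

Answer: Yes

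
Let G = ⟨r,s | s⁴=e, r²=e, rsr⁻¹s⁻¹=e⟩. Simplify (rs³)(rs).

Compute (rs³) · (rs) by multiplying left to right and reducing via the relations at each step:
  (rs³) · r = s³
  (s³) · s = e

Answer: e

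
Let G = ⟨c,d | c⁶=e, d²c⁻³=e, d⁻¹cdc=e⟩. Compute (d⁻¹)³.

Compute successive powers of (d⁻¹), reducing at each step:
  (d⁻¹)²: (d⁻¹) · d⁻¹ = c³
  (d⁻¹)³: (c³) · d⁻¹ = d

Answer: d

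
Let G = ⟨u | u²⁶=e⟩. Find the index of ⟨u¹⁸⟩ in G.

First find ord(u¹⁸) by computing successive powers:
  (u¹⁸)¹ = u¹⁸, (u¹⁸)² = u¹⁰, (u¹⁸)³ = u², (u¹⁸)⁴ = u²⁰, (u¹⁸)⁵ = u¹², (u¹⁸)⁶ = u⁴, (u¹⁸)⁷ = u²², (u¹⁸)⁸ = u¹⁴, (u¹⁸)⁹ = u⁶, (u¹⁸)¹⁰ = u²⁴, (u¹⁸)¹¹ = u¹⁶, (u¹⁸)¹² = u⁸, (u¹⁸)¹³ = e.
So |⟨u¹⁸⟩| = ord(u¹⁸) = 13. With |G| = 26, by Lagrange [G : ⟨u¹⁸⟩] = 26/13 = 2.

Answer: 2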